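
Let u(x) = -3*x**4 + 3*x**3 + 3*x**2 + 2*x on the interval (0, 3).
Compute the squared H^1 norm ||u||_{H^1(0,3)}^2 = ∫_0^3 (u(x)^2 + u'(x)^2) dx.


||u||_{H^1}^2 = 3052617/140

The H^1 norm (squared) on an interval (0, L) is
  ||u||_{H^1}^2 = ∫_0^L u(x)^2 dx + ∫_0^L u'(x)^2 dx.
Compute u'(x) = -12*x**3 + 9*x**2 + 6*x + 2.
Then u(x)^2 = 9*x**8 - 18*x**7 - 9*x**6 + 6*x**5 + 21*x**4 + 12*x**3 + 4*x**2 and u'(x)^2 = 144*x**6 - 216*x**5 - 63*x**4 + 60*x**3 + 72*x**2 + 24*x + 4.
Integrate each monomial from 0 to 3 using ∫_0^3 c·x^n dx = c·3^(n+1)/(n+1):
  ∫_0^3 u(x)^2 dx = ∫_0^3 (9*x^8 - 18*x^7 - 9*x^6 + 6*x^5 + 21*x^4 + 12*x^3 + 4*x^2) dx. Term by term:
    ∫_0^3 9*x^8 dx = 19683;  ∫_0^3 -18*x^7 dx = -59049/4;  ∫_0^3 -9*x^6 dx = -19683/7;
    ∫_0^3 6*x^5 dx = 729;  ∫_0^3 21*x^4 dx = 5103/5;  ∫_0^3 12*x^3 dx = 243;
    ∫_0^3 4*x^2 dx = 36.
  Sum: 19683 − 59049/4 − 19683/7 + 729 + 5103/5 + 243 + 36 = 579249/140.
  ∫_0^3 u'(x)^2 dx = ∫_0^3 (144*x^6 - 216*x^5 - 63*x^4 + 60*x^3 + 72*x^2 + 24*x + 4) dx. Term by term:
    ∫_0^3 144*x^6 dx = 314928/7;  ∫_0^3 -216*x^5 dx = -26244;  ∫_0^3 -63*x^4 dx = -15309/5;
    ∫_0^3 60*x^3 dx = 1215;  ∫_0^3 72*x^2 dx = 648;  ∫_0^3 24*x dx = 108;
    ∫_0^3 4 dx = 12.
  Sum: 314928/7 − 26244 − 15309/5 + 1215 + 648 + 108 + 12 = 618342/35.
Adding: ||u||_{H^1}^2 = 579249/140 + 618342/35 = 3052617/140.


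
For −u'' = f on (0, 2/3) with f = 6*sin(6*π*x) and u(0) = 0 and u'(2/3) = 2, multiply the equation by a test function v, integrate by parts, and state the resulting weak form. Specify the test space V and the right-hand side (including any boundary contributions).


V = {v ∈ H^1(0, 2/3) : v(0) = 0} (test functions vanish at x = 0 where u is specified); weak form: ∫_0^2/3 u'v' dx = ∫_0^2/3 (6*sin(6*π*x)) v dx + 2·v(2/3) for all v ∈ V.

Multiply both sides by a test function v and integrate from 0 to 2/3:
  ∫_0^2/3 −u''(x) v(x) dx = ∫_0^2/3 f(x) v(x) dx.
Integrate the LHS by parts once:
  ∫_0^2/3 −u'' v dx = −[u'(x) v(x)]_0^2/3 + ∫_0^2/3 u'(x) v'(x) dx.
Thus ∫_0^2/3 u'(x) v'(x) dx = ∫_0^2/3 f(x) v(x) dx + [u'(x) v(x)]_0^2/3.
Choose V so that boundary terms are either known or forced to vanish.
Mixed BC: u(0) = 0 (Dirichlet) and u'(2/3) = 2 (Neumann). Define V = {v ∈ H^1(0, 2/3) : v(0) = 0}. Then [u' v]_0^2/3 = u'(2/3)·v(2/3) − u'(0)·0 = 2·v(2/3).
Weak formulation: find u (satisfying any essential BC) such that ∫_0^2/3 u'(x) v'(x) dx = ∫_0^2/3 f v dx + 2·v(2/3) for all v ∈ V (Dirichlet at 0 absorbed into V; Neumann datum at x = 2/3 contributes the boundary term).
Substituting f(x) = 6*sin(6*π*x), the right-hand side is ∫_0^2/3 (6*sin(6*π*x)) v dx + 2·v(2/3).


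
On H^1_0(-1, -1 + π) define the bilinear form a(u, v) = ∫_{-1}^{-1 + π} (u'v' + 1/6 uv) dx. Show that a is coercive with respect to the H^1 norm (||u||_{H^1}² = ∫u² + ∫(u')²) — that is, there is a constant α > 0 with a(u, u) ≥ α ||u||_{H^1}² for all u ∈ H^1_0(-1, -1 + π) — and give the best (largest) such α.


α = 7/12

Coercivity of a(·,·) on H^1_0(-1, -1 + π) means a(u, u) ≥ α ||u||_{H^1}² for every u ∈ H^1_0.
The interval has length L = π, and Poincaré/coercivity depend only on L. Here a(u, u) = ∫(u')² + (1/6)·∫u².
Here 0 < c = 1/6 < 1. The condition a(u,u) ≥ α||u||_{H^1}² reads (1−α)∫(u')² ≥ (α−c)∫u². Any admissible α is ≤ 1 (rapidly oscillating u have ∫u²/∫(u')² → 0), and α = 1 would force 0 ≥ (1−c)∫u², impossible since c < 1; so 1−α > 0. By the sharp Poincaré inequality on H^1_0 of an interval of length L, ∫(u')² ≥ (π/L)²∫u² with equality for the first sine mode sin(π(x−x₀)/L) (x₀ the left endpoint), so the inequality holds for all u iff (1−α)(π/L)² ≥ α − c, i.e. α ≤ ((π/L)² + c)/((π/L)² + 1) = (1 + c(L/π)²)/(1 + (L/π)²). With (π/L)² = 1 and c = 1/6, the largest admissible constant is α = ((π/L)² + c)/((π/L)² + 1).
Simplifying, α = 7/12.


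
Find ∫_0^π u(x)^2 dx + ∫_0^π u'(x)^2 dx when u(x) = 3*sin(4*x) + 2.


||u||_{H^1(0,π)}^2 = 161*π/2

u'(x) = 12*cos(4*x).
Expand u² and (u')² and integrate term by term on (0, π), using: for integers n ≥ 1, ∫_0^π sin²(nx) dx = ∫_0^π cos²(nx) dx = π/2; for n ≠ n', ∫_0^π sin(nx)sin(n'x) dx = ∫_0^π cos(nx)cos(n'x) dx = 0; and by product-to-sum, ∫_0^π sin(nx)cos(n'x) dx = ½∫_0^π [sin((n+n')x) + sin((n−n')x)] dx, which is 0 when n+n' is even and 2n/(n²−n'²) when n+n' is odd (it need not vanish on (0, π)). For the constant mode: ∫_0^π 1 dx = π, ∫_0^π cos(nx) dx = 0, ∫_0^π sin(nx) dx = (1−(−1)^n)/n.
  u² squared terms: (2)²·∫1 dx = 4·π = 4*π;  (3)²·∫sin(4x)² dx = 9·π/2 = 9*π/2.
  u² cross terms: 2·(2)·(3)·∫1·sin(4x) dx = 12·(0) = 0.
  So ∫_0^π u² dx = 4*π + 9*π/2 + 0 = 17*π/2.
  (u')² squared terms: (12)²·∫cos(4x)² dx = 144·π/2 = 72*π.
  So ∫_0^π (u')² dx = 72*π.
||u||_{H^1}^2 = (17*π/2) + (72*π) = 161*π/2.


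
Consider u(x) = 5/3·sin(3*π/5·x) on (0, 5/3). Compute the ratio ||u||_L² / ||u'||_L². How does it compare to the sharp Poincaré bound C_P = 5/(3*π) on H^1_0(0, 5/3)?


||u||_L² / ||u'||_L² = 5/(3*π) = C_P.

u(x) = 5/3·sin(3*π/5·x), so u'(x) = π*cos(3*π*x/5).
Writing u(x) = A·sin(kπx/L) with A = 5/3 and k = 1, use ∫_0^L sin²(kπx/L) dx = L/2 and ∫_0^L cos²(kπx/L) dx = L/2.
u² = 25/9·sin²(3*π/5·x) and (u')² = π^2·cos²(3*π/5·x), and each of sin², cos² integrates to L/2 = 5/6 over (0, 5/3).
∫_0^5/3 u² dx = 125/54, so ||u||_L² = 5*sqrt(30)/18.
∫_0^5/3 (u')² dx = 5*π^2/6, so ||u'||_L² = sqrt(30)*π/6.
Ratio ||u||_L² / ||u'||_L² = 5/(3*π).
Sharp Poincaré constant on H^1_0(0, 5/3) is C_P = L/π = 5/(3*π), achieved by sin(3*π/5·x).
This is the k = 1 eigenfunction (up to amplitude), so the ratio equals the sharp Poincaré constant exactly.


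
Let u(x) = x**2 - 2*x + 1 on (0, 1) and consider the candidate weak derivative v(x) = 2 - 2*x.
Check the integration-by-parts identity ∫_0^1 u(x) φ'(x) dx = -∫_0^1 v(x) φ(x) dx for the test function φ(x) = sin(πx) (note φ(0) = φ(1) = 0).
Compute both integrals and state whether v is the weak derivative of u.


LHS = 2/π, RHS = -2/π. No, v is not the weak derivative of u.

u(x) = x**2 - 2*x + 1, classical derivative u'(x) = 2*x - 2.
φ(x) = sin(πx), so φ'(x) = π*cos(π*x).
Note φ(0) = φ(1) = 0, so the boundary term u·φ vanishes.
LHS = ∫_0^1 u(x) φ'(x) dx = ∫_0^1 (π*x^2*cos(π*x) - 2*π*x*cos(π*x) + π*cos(π*x)) dx. Term by term:
  ∫_0^1 π*cos(π*x) dx = 0;  ∫_0^1 π*x^2*cos(π*x) dx = -2/π;  ∫_0^1 -2*π*x*cos(π*x) dx = 4/π.
Sum: 0 − 2/π + 4/π = 2/π.
So LHS = 2/π.
∫_0^1 v(x) φ(x) dx = ∫_0^1 (-2*x*sin(π*x) + 2*sin(π*x)) dx. Term by term:
  ∫_0^1 2*sin(π*x) dx = 4/π;  ∫_0^1 -2*x*sin(π*x) dx = -2/π.
Sum: 4/π − 2/π = 2/π.
So RHS = -∫_0^1 v(x) φ(x) dx = -2/π.
LHS − RHS = 4/π ≠ 0, so the identity fails.
(For a valid weak derivative the identity must hold for EVERY test function, in particular this one. The failure shows v is NOT the weak derivative of u.)
Correct weak derivative would be u'(x) = 2*x - 2.


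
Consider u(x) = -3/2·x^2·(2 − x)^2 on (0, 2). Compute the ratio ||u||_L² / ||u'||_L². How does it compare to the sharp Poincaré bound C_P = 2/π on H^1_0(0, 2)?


||u||_L² / ||u'||_L² = sqrt(3)/3 < C_P = 2/π.

u(x) = -3/2·x^2·(2 − x)^2, so u'(x) = 6*x*(-x^2 + 3*x - 2).
u(x) = -3/2·x^2·(2 − x)^2 vanishes at x = 0 and x = 2, so u ∈ H^1_0(0, 2). Differentiate via the product rule and integrate the resulting polynomials term by term.
  ∫_0^2 u² dx = ∫_0^2 (9*x^8/4 - 18*x^7 + 54*x^6 - 72*x^5 + 36*x^4) dx. Term by term:
    ∫_0^2 9*x^8/4 dx = 128;  ∫_0^2 -18*x^7 dx = -576;  ∫_0^2 54*x^6 dx = 6912/7;
    ∫_0^2 -72*x^5 dx = -768;  ∫_0^2 36*x^4 dx = 1152/5.
  Sum: 128 − 576 + 6912/7 − 768 + 1152/5 = 64/35.
  ∫_0^2 (u')² dx = ∫_0^2 (36*x^6 - 216*x^5 + 468*x^4 - 432*x^3 + 144*x^2) dx. Term by term:
    ∫_0^2 36*x^6 dx = 4608/7;  ∫_0^2 -216*x^5 dx = -2304;  ∫_0^2 468*x^4 dx = 14976/5;
    ∫_0^2 -432*x^3 dx = -1728;  ∫_0^2 144*x^2 dx = 384.
  Sum: 4608/7 − 2304 + 14976/5 − 1728 + 384 = 192/35.
∫_0^2 u² dx = 64/35, so ||u||_L² = 8*sqrt(35)/35.
∫_0^2 (u')² dx = 192/35, so ||u'||_L² = 8*sqrt(105)/35.
Ratio ||u||_L² / ||u'||_L² = sqrt(3)/3.
Sharp Poincaré constant on H^1_0(0, 2) is C_P = L/π = 2/π, achieved by sin(π/2·x).
A polynomial bump cannot attain the sharp Poincaré constant (only the first sine eigenfunction does), so the ratio is strictly less than C_P, consistent with ||u||_L² ≤ C_P ||u'||_L².


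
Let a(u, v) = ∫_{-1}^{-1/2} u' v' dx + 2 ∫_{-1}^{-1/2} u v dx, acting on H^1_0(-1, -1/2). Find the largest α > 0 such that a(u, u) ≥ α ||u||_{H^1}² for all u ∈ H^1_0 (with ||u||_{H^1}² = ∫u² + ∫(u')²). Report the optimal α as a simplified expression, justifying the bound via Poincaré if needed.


α = 1

Coercivity of a(·,·) on H^1_0(-1, -1/2) means a(u, u) ≥ α ||u||_{H^1}² for every u ∈ H^1_0.
The interval has length L = 1/2, and Poincaré/coercivity depend only on L. Here a(u, u) = ∫(u')² + (2)·∫u².
Here c = 2 ≥ 1, so a(u,u) = ∫(u')² + c∫u² ≥ ∫(u')² + ∫u² = ||u||_{H^1}², i.e. α = 1 works. No larger α is possible: a(u,u) ≥ α||u||_{H^1}² means (1−α)∫(u')² ≥ (α−c)∫u², and for the modes u_n = sin(nπ(x−x₀)/L) (x₀ the left endpoint) one has ∫u_n²/∫(u_n')² = (L/(nπ))² → 0, so a(u_n,u_n)/||u_n||_{H^1}² → 1. Hence the optimal constant is α = 1.
Therefore α = 1.


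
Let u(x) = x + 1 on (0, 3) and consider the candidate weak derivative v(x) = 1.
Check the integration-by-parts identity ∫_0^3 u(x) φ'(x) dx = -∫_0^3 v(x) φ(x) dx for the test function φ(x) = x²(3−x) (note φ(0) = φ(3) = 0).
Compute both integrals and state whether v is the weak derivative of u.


LHS = -27/4, RHS = -27/4. Yes, v = u' weakly.

u(x) = x + 1, classical derivative u'(x) = 1.
φ(x) = x²(3−x), so φ'(x) = 3*x*(2 - x).
Note φ(0) = φ(3) = 0, so the boundary term u·φ vanishes.
LHS = ∫_0^3 u(x) φ'(x) dx = ∫_0^3 (-3*x^3 + 3*x^2 + 6*x) dx. Term by term:
  ∫_0^3 -3*x^3 dx = -243/4;  ∫_0^3 3*x^2 dx = 27;  ∫_0^3 6*x dx = 27.
Sum: -243/4 + 27 + 27 = -27/4.
So LHS = -27/4.
∫_0^3 v(x) φ(x) dx = ∫_0^3 (-x^3 + 3*x^2) dx. Term by term:
  ∫_0^3 -x^3 dx = -81/4;  ∫_0^3 3*x^2 dx = 27.
Sum: -81/4 + 27 = 27/4.
So RHS = -∫_0^3 v(x) φ(x) dx = -27/4.
LHS = RHS, so the identity holds for this test φ.
Moreover u is smooth here and v(x) = u'(x) = 1 pointwise, so the identity holds for every test function. Hence v is the weak derivative of u.


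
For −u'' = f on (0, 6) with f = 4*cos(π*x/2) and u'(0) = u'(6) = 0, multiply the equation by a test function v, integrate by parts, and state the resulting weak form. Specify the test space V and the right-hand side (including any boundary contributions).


V = H^1(0, 6) (no boundary constraint on v; u is determined up to an additive constant); weak form: ∫_0^6 u'v' dx = ∫_0^6 (4*cos(π*x/2)) v dx for all v ∈ V.

Multiply both sides by a test function v and integrate from 0 to 6:
  ∫_0^6 −u''(x) v(x) dx = ∫_0^6 f(x) v(x) dx.
Integrate the LHS by parts once:
  ∫_0^6 −u'' v dx = −[u'(x) v(x)]_0^6 + ∫_0^6 u'(x) v'(x) dx.
Thus ∫_0^6 u'(x) v'(x) dx = ∫_0^6 f(x) v(x) dx + [u'(x) v(x)]_0^6.
Choose V so that boundary terms are either known or forced to vanish.
u has homogeneous Neumann: u'(0) = u'(6) = 0. So [u' v]_0^6 = 0·v(6) − 0·v(0) = 0 for any v; take V = H^1(0, 6).
Weak formulation: find u (satisfying any essential BC) such that ∫_0^6 u'(x) v'(x) dx = ∫_0^6 f v dx for all v ∈ V (homogeneous Neumann, so boundary terms vanish).
Substituting f(x) = 4*cos(π*x/2), the right-hand side is ∫_0^6 (4*cos(π*x/2)) v dx.
Compatibility check (pure Neumann): taking v ≡ 1 ∈ V gives 0 = ∫_0^6 f dx + (0) − (0), i.e. ∫_0^6 f dx must equal u'(0) − u'(6) = 0. Indeed ∫_0^6 (4*cos(π*x/2)) dx = 0, so the data are compatible. The solution is then unique only up to an additive constant (fix it e.g. by requiring ∫_0^6 u dx = 0).


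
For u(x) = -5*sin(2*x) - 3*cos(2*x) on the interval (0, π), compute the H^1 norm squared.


||u||_{H^1(0,π)}^2 = 85*π

u'(x) = 6*sin(2*x) - 10*cos(2*x).
Expand u² and (u')² and integrate term by term on (0, π), using: for integers n ≥ 1, ∫_0^π sin²(nx) dx = ∫_0^π cos²(nx) dx = π/2; for n ≠ n', ∫_0^π sin(nx)sin(n'x) dx = ∫_0^π cos(nx)cos(n'x) dx = 0; and by product-to-sum, ∫_0^π sin(nx)cos(n'x) dx = ½∫_0^π [sin((n+n')x) + sin((n−n')x)] dx, which is 0 when n+n' is even and 2n/(n²−n'²) when n+n' is odd (it need not vanish on (0, π)).
  u² squared terms: (-5)²·∫sin(2x)² dx = 25·π/2 = 25*π/2;  (-3)²·∫cos(2x)² dx = 9·π/2 = 9*π/2.
  u² cross terms: 2·(-5)·(-3)·∫sin(2x)·cos(2x) dx = 30·(0) = 0.
  So ∫_0^π u² dx = 25*π/2 + 9*π/2 + 0 = 17*π.
  (u')² squared terms: (-10)²·∫cos(2x)² dx = 100·π/2 = 50*π;  (6)²·∫sin(2x)² dx = 36·π/2 = 18*π.
  (u')² cross terms: 2·(-10)·(6)·∫cos(2x)·sin(2x) dx = -120·(0) = 0.
  So ∫_0^π (u')² dx = 50*π + 18*π + 0 = 68*π.
||u||_{H^1}^2 = (17*π) + (68*π) = 85*π.


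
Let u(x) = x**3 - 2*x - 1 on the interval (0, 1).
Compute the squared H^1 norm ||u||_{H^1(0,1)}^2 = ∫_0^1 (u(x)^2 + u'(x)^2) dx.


||u||_{H^1}^2 = 209/42

The H^1 norm (squared) on an interval (0, L) is
  ||u||_{H^1}^2 = ∫_0^L u(x)^2 dx + ∫_0^L u'(x)^2 dx.
Compute u'(x) = 3*x**2 - 2.
Then u(x)^2 = x**6 - 4*x**4 - 2*x**3 + 4*x**2 + 4*x + 1 and u'(x)^2 = 9*x**4 - 12*x**2 + 4.
Integrate each monomial from 0 to 1 using ∫_0^1 c·x^n dx = c·1^(n+1)/(n+1):
  ∫_0^1 u(x)^2 dx = ∫_0^1 (x^6 - 4*x^4 - 2*x^3 + 4*x^2 + 4*x + 1) dx. Term by term:
    ∫_0^1 x^6 dx = 1/7;  ∫_0^1 -4*x^4 dx = -4/5;  ∫_0^1 -2*x^3 dx = -1/2;
    ∫_0^1 4*x^2 dx = 4/3;  ∫_0^1 4*x dx = 2;  ∫_0^1 1 dx = 1.
  Sum: 1/7 − 4/5 − 1/2 + 4/3 + 2 + 1 = 667/210.
  ∫_0^1 u'(x)^2 dx = ∫_0^1 (9*x^4 - 12*x^2 + 4) dx. Term by term:
    ∫_0^1 9*x^4 dx = 9/5;  ∫_0^1 -12*x^2 dx = -4;  ∫_0^1 4 dx = 4.
  Sum: 9/5 − 4 + 4 = 9/5.
Adding: ||u||_{H^1}^2 = 667/210 + 9/5 = 209/42.


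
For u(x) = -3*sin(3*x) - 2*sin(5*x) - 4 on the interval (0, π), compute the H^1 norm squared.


||u||_{H^1(0,π)}^2 = 112/5 + 113*π

u'(x) = -9*cos(3*x) - 10*cos(5*x).
Expand u² and (u')² and integrate term by term on (0, π), using: for integers n ≥ 1, ∫_0^π sin²(nx) dx = ∫_0^π cos²(nx) dx = π/2; for n ≠ n', ∫_0^π sin(nx)sin(n'x) dx = ∫_0^π cos(nx)cos(n'x) dx = 0; and by product-to-sum, ∫_0^π sin(nx)cos(n'x) dx = ½∫_0^π [sin((n+n')x) + sin((n−n')x)] dx, which is 0 when n+n' is even and 2n/(n²−n'²) when n+n' is odd (it need not vanish on (0, π)). For the constant mode: ∫_0^π 1 dx = π, ∫_0^π cos(nx) dx = 0, ∫_0^π sin(nx) dx = (1−(−1)^n)/n.
  u² squared terms: (-4)²·∫1 dx = 16·π = 16*π;  (-3)²·∫sin(3x)² dx = 9·π/2 = 9*π/2;  (-2)²·∫sin(5x)² dx = 4·π/2 = 2*π.
  u² cross terms: 2·(-4)·(-3)·∫1·sin(3x) dx = 24·(2/3) = 16;  2·(-4)·(-2)·∫1·sin(5x) dx = 16·(2/5) = 32/5;  2·(-3)·(-2)·∫sin(3x)·sin(5x) dx = 12·(0) = 0.
  So ∫_0^π u² dx = 16*π + 9*π/2 + 2*π + 16 + 32/5 + 0 = 112/5 + 45*π/2.
  (u')² squared terms: (-10)²·∫cos(5x)² dx = 100·π/2 = 50*π;  (-9)²·∫cos(3x)² dx = 81·π/2 = 81*π/2.
  (u')² cross terms: 2·(-10)·(-9)·∫cos(5x)·cos(3x) dx = 180·(0) = 0.
  So ∫_0^π (u')² dx = 50*π + 81*π/2 + 0 = 181*π/2.
||u||_{H^1}^2 = (112/5 + 45*π/2) + (181*π/2) = 112/5 + 113*π.


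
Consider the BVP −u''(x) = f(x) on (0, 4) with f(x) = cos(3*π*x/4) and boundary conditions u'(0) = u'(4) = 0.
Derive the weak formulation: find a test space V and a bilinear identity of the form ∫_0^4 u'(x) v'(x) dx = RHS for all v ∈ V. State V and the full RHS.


V = H^1(0, 4) (no boundary constraint on v; u is determined up to an additive constant); weak form: ∫_0^4 u'v' dx = ∫_0^4 (cos(3*π*x/4)) v dx for all v ∈ V.

Multiply both sides by a test function v and integrate from 0 to 4:
  ∫_0^4 −u''(x) v(x) dx = ∫_0^4 f(x) v(x) dx.
Integrate the LHS by parts once:
  ∫_0^4 −u'' v dx = −[u'(x) v(x)]_0^4 + ∫_0^4 u'(x) v'(x) dx.
Thus ∫_0^4 u'(x) v'(x) dx = ∫_0^4 f(x) v(x) dx + [u'(x) v(x)]_0^4.
Choose V so that boundary terms are either known or forced to vanish.
u has homogeneous Neumann: u'(0) = u'(4) = 0. So [u' v]_0^4 = 0·v(4) − 0·v(0) = 0 for any v; take V = H^1(0, 4).
Weak formulation: find u (satisfying any essential BC) such that ∫_0^4 u'(x) v'(x) dx = ∫_0^4 f v dx for all v ∈ V (homogeneous Neumann, so boundary terms vanish).
Substituting f(x) = cos(3*π*x/4), the right-hand side is ∫_0^4 (cos(3*π*x/4)) v dx.
Compatibility check (pure Neumann): taking v ≡ 1 ∈ V gives 0 = ∫_0^4 f dx + (0) − (0), i.e. ∫_0^4 f dx must equal u'(0) − u'(4) = 0. Indeed ∫_0^4 (cos(3*π*x/4)) dx = 0, so the data are compatible. The solution is then unique only up to an additive constant (fix it e.g. by requiring ∫_0^4 u dx = 0).


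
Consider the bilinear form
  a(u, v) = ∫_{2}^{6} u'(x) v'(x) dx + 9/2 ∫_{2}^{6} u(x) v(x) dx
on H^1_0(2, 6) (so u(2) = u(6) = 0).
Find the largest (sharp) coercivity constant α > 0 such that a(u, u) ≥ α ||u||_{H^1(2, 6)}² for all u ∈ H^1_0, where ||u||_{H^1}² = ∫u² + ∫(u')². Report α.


α = 1

Coercivity of a(·,·) on H^1_0(2, 6) means a(u, u) ≥ α ||u||_{H^1}² for every u ∈ H^1_0.
The interval has length L = 4, and Poincaré/coercivity depend only on L. Here a(u, u) = ∫(u')² + (9/2)·∫u².
Here c = 9/2 ≥ 1, so a(u,u) = ∫(u')² + c∫u² ≥ ∫(u')² + ∫u² = ||u||_{H^1}², i.e. α = 1 works. No larger α is possible: a(u,u) ≥ α||u||_{H^1}² means (1−α)∫(u')² ≥ (α−c)∫u², and for the modes u_n = sin(nπ(x−x₀)/L) (x₀ the left endpoint) one has ∫u_n²/∫(u_n')² = (L/(nπ))² → 0, so a(u_n,u_n)/||u_n||_{H^1}² → 1. Hence the optimal constant is α = 1.
Therefore α = 1.


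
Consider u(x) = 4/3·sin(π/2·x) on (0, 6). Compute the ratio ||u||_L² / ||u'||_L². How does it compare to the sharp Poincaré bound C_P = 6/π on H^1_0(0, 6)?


||u||_L² / ||u'||_L² = 2/π < C_P = 6/π.

u(x) = 4/3·sin(π/2·x), so u'(x) = 2*π*cos(π*x/2)/3.
Writing u(x) = A·sin(kπx/L) with A = 4/3 and k = 3, use ∫_0^L sin²(kπx/L) dx = L/2 and ∫_0^L cos²(kπx/L) dx = L/2.
u² = 16/9·sin²(π/2·x) and (u')² = 4*π^2/9·cos²(π/2·x), and each of sin², cos² integrates to L/2 = 3 over (0, 6).
∫_0^6 u² dx = 16/3, so ||u||_L² = 4*sqrt(3)/3.
∫_0^6 (u')² dx = 4*π^2/3, so ||u'||_L² = 2*sqrt(3)*π/3.
Ratio ||u||_L² / ||u'||_L² = 2/π.
Sharp Poincaré constant on H^1_0(0, 6) is C_P = L/π = 6/π, achieved by sin(π/6·x).
This is the k = 3 harmonic; the ratio L/(kπ) is strictly less than C_P = L/π, consistent with the sharp inequality ||u||_L² ≤ C_P ||u'||_L².


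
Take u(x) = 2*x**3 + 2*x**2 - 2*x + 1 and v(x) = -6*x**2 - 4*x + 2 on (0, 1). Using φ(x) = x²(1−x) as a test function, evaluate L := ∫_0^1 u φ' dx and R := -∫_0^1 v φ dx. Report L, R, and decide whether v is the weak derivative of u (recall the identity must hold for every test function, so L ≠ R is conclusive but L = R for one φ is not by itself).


LHS = -7/30, RHS = 7/30. No, v is not the weak derivative of u.

u(x) = 2*x**3 + 2*x**2 - 2*x + 1, classical derivative u'(x) = 6*x**2 + 4*x - 2.
φ(x) = x²(1−x), so φ'(x) = x*(2 - 3*x).
Note φ(0) = φ(1) = 0, so the boundary term u·φ vanishes.
LHS = ∫_0^1 u(x) φ'(x) dx = ∫_0^1 (-6*x^5 - 2*x^4 + 10*x^3 - 7*x^2 + 2*x) dx. Term by term:
  ∫_0^1 -6*x^5 dx = -1;  ∫_0^1 -2*x^4 dx = -2/5;  ∫_0^1 10*x^3 dx = 5/2;
  ∫_0^1 -7*x^2 dx = -7/3;  ∫_0^1 2*x dx = 1.
Sum: -1 − 2/5 + 5/2 − 7/3 + 1 = -7/30.
So LHS = -7/30.
∫_0^1 v(x) φ(x) dx = ∫_0^1 (6*x^5 - 2*x^4 - 6*x^3 + 2*x^2) dx. Term by term:
  ∫_0^1 6*x^5 dx = 1;  ∫_0^1 -2*x^4 dx = -2/5;  ∫_0^1 -6*x^3 dx = -3/2;
  ∫_0^1 2*x^2 dx = 2/3.
Sum: 1 − 2/5 − 3/2 + 2/3 = -7/30.
So RHS = -∫_0^1 v(x) φ(x) dx = 7/30.
LHS − RHS = -7/15 ≠ 0, so the identity fails.
(For a valid weak derivative the identity must hold for EVERY test function, in particular this one. The failure shows v is NOT the weak derivative of u.)
Correct weak derivative would be u'(x) = 6*x**2 + 4*x - 2.


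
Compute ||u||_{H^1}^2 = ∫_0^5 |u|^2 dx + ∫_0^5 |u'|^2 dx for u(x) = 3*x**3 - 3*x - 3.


||u||_{H^1}^2 = 1896285/14

The H^1 norm (squared) on an interval (0, L) is
  ||u||_{H^1}^2 = ∫_0^L u(x)^2 dx + ∫_0^L u'(x)^2 dx.
Compute u'(x) = 9*x**2 - 3.
Then u(x)^2 = 9*x**6 - 18*x**4 - 18*x**3 + 9*x**2 + 18*x + 9 and u'(x)^2 = 81*x**4 - 54*x**2 + 9.
Integrate each monomial from 0 to 5 using ∫_0^5 c·x^n dx = c·5^(n+1)/(n+1):
  ∫_0^5 u(x)^2 dx = ∫_0^5 (9*x^6 - 18*x^4 - 18*x^3 + 9*x^2 + 18*x + 9) dx. Term by term:
    ∫_0^5 9*x^6 dx = 703125/7;  ∫_0^5 -18*x^4 dx = -11250;  ∫_0^5 -18*x^3 dx = -5625/2;
    ∫_0^5 9*x^2 dx = 375;  ∫_0^5 18*x dx = 225;  ∫_0^5 9 dx = 45.
  Sum: 703125/7 − 11250 − 5625/2 + 375 + 225 + 45 = 1218405/14.
  ∫_0^5 u'(x)^2 dx = ∫_0^5 (81*x^4 - 54*x^2 + 9) dx. Term by term:
    ∫_0^5 81*x^4 dx = 50625;  ∫_0^5 -54*x^2 dx = -2250;  ∫_0^5 9 dx = 45.
  Sum: 50625 − 2250 + 45 = 48420.
Adding: ||u||_{H^1}^2 = 1218405/14 + 48420 = 1896285/14.


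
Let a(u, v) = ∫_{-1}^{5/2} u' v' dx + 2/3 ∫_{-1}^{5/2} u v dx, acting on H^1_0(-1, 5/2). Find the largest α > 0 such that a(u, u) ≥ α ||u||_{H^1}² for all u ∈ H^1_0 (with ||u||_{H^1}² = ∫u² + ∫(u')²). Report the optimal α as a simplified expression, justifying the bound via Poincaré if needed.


α = 2*(49 + 6*π^2)/(3*(4*π^2 + 49))

Coercivity of a(·,·) on H^1_0(-1, 5/2) means a(u, u) ≥ α ||u||_{H^1}² for every u ∈ H^1_0.
The interval has length L = 7/2, and Poincaré/coercivity depend only on L. Here a(u, u) = ∫(u')² + (2/3)·∫u².
Here 0 < c = 2/3 < 1. The condition a(u,u) ≥ α||u||_{H^1}² reads (1−α)∫(u')² ≥ (α−c)∫u². Any admissible α is ≤ 1 (rapidly oscillating u have ∫u²/∫(u')² → 0), and α = 1 would force 0 ≥ (1−c)∫u², impossible since c < 1; so 1−α > 0. By the sharp Poincaré inequality on H^1_0 of an interval of length L, ∫(u')² ≥ (π/L)²∫u² with equality for the first sine mode sin(π(x−x₀)/L) (x₀ the left endpoint), so the inequality holds for all u iff (1−α)(π/L)² ≥ α − c, i.e. α ≤ ((π/L)² + c)/((π/L)² + 1) = (1 + c(L/π)²)/(1 + (L/π)²). With (π/L)² = 4*π^2/49 and c = 2/3, the largest admissible constant is α = ((π/L)² + c)/((π/L)² + 1).
Simplifying, α = 2*(49 + 6*π^2)/(3*(4*π^2 + 49)).


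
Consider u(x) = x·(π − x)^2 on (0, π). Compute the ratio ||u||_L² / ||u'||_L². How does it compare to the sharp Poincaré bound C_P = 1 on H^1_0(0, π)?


||u||_L² / ||u'||_L² = sqrt(14)*π/14 < C_P = 1.

u(x) = x·(π − x)^2, so u'(x) = (x - π)*(3*x - π).
u(x) = x·(π − x)^2 vanishes at x = 0 and x = π, so u ∈ H^1_0(0, π). Differentiate via the product rule and integrate the resulting polynomials term by term.
  ∫_0^π u² dx = ∫_0^π (x^6 - 4*π*x^5 + 6*π^2*x^4 - 4*π^3*x^3 + π^4*x^2) dx. Term by term:
    ∫_0^π x^6 dx = π^7/7;  ∫_0^π -4*π*x^5 dx = -2*π^7/3;  ∫_0^π 6*π^2*x^4 dx = 6*π^7/5;
    ∫_0^π -4*π^3*x^3 dx = -π^7;  ∫_0^π π^4*x^2 dx = π^7/3.
  Sum: π^7/7 − 2*π^7/3 + 6*π^7/5 − π^7 + π^7/3 = π^7/105.
  ∫_0^π (u')² dx = ∫_0^π (9*x^4 - 24*π*x^3 + 22*π^2*x^2 - 8*π^3*x + π^4) dx. Term by term:
    ∫_0^π 9*x^4 dx = 9*π^5/5;  ∫_0^π -24*π*x^3 dx = -6*π^5;  ∫_0^π 22*π^2*x^2 dx = 22*π^5/3;
    ∫_0^π -8*π^3*x dx = -4*π^5;  ∫_0^π π^4 dx = π^5.
  Sum: 9*π^5/5 − 6*π^5 + 22*π^5/3 − 4*π^5 + π^5 = 2*π^5/15.
∫_0^π u² dx = π^7/105, so ||u||_L² = sqrt(105)*π^(7/2)/105.
∫_0^π (u')² dx = 2*π^5/15, so ||u'||_L² = sqrt(30)*π^(5/2)/15.
Ratio ||u||_L² / ||u'||_L² = sqrt(14)*π/14.
Sharp Poincaré constant on H^1_0(0, π) is C_P = L/π = 1, achieved by sin(x).
A polynomial bump cannot attain the sharp Poincaré constant (only the first sine eigenfunction does), so the ratio is strictly less than C_P, consistent with ||u||_L² ≤ C_P ||u'||_L².


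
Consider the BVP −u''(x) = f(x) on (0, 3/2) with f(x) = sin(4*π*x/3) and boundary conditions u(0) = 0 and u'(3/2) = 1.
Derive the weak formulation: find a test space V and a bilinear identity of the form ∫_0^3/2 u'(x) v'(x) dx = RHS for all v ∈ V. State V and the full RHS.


V = {v ∈ H^1(0, 3/2) : v(0) = 0} (test functions vanish at x = 0 where u is specified); weak form: ∫_0^3/2 u'v' dx = ∫_0^3/2 (sin(4*π*x/3)) v dx + v(3/2) for all v ∈ V.

Multiply both sides by a test function v and integrate from 0 to 3/2:
  ∫_0^3/2 −u''(x) v(x) dx = ∫_0^3/2 f(x) v(x) dx.
Integrate the LHS by parts once:
  ∫_0^3/2 −u'' v dx = −[u'(x) v(x)]_0^3/2 + ∫_0^3/2 u'(x) v'(x) dx.
Thus ∫_0^3/2 u'(x) v'(x) dx = ∫_0^3/2 f(x) v(x) dx + [u'(x) v(x)]_0^3/2.
Choose V so that boundary terms are either known or forced to vanish.
Mixed BC: u(0) = 0 (Dirichlet) and u'(3/2) = 1 (Neumann). Define V = {v ∈ H^1(0, 3/2) : v(0) = 0}. Then [u' v]_0^3/2 = u'(3/2)·v(3/2) − u'(0)·0 = v(3/2).
Weak formulation: find u (satisfying any essential BC) such that ∫_0^3/2 u'(x) v'(x) dx = ∫_0^3/2 f v dx + v(3/2) for all v ∈ V (Dirichlet at 0 absorbed into V; Neumann datum at x = 3/2 contributes the boundary term).
Substituting f(x) = sin(4*π*x/3), the right-hand side is ∫_0^3/2 (sin(4*π*x/3)) v dx + v(3/2).


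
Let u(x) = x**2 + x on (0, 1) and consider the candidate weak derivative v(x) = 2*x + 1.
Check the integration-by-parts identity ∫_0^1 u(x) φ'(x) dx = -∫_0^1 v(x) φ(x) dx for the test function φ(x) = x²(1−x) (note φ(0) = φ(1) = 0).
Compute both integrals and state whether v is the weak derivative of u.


LHS = -11/60, RHS = -11/60. Yes, v = u' weakly.

u(x) = x**2 + x, classical derivative u'(x) = 2*x + 1.
φ(x) = x²(1−x), so φ'(x) = x*(2 - 3*x).
Note φ(0) = φ(1) = 0, so the boundary term u·φ vanishes.
LHS = ∫_0^1 u(x) φ'(x) dx = ∫_0^1 (-3*x^4 - x^3 + 2*x^2) dx. Term by term:
  ∫_0^1 -3*x^4 dx = -3/5;  ∫_0^1 -x^3 dx = -1/4;  ∫_0^1 2*x^2 dx = 2/3.
Sum: -3/5 − 1/4 + 2/3 = -11/60.
So LHS = -11/60.
∫_0^1 v(x) φ(x) dx = ∫_0^1 (-2*x^4 + x^3 + x^2) dx. Term by term:
  ∫_0^1 -2*x^4 dx = -2/5;  ∫_0^1 x^3 dx = 1/4;  ∫_0^1 x^2 dx = 1/3.
Sum: -2/5 + 1/4 + 1/3 = 11/60.
So RHS = -∫_0^1 v(x) φ(x) dx = -11/60.
LHS = RHS, so the identity holds for this test φ.
Moreover u is smooth here and v(x) = u'(x) = 2*x + 1 pointwise, so the identity holds for every test function. Hence v is the weak derivative of u.


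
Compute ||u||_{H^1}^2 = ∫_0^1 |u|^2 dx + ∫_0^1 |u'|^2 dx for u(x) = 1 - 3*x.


||u||_{H^1}^2 = 10

The H^1 norm (squared) on an interval (0, L) is
  ||u||_{H^1}^2 = ∫_0^L u(x)^2 dx + ∫_0^L u'(x)^2 dx.
Compute u'(x) = -3.
Then u(x)^2 = 9*x**2 - 6*x + 1 and u'(x)^2 = 9.
Integrate each monomial from 0 to 1 using ∫_0^1 c·x^n dx = c·1^(n+1)/(n+1):
  ∫_0^1 u(x)^2 dx = ∫_0^1 (9*x^2 - 6*x + 1) dx. Term by term:
    ∫_0^1 9*x^2 dx = 3;  ∫_0^1 -6*x dx = -3;  ∫_0^1 1 dx = 1.
  Sum: 3 − 3 + 1 = 1.
  ∫_0^1 u'(x)^2 dx = ∫_0^1 (9) dx. Term by term:
    ∫_0^1 9 dx = 9.
Adding: ||u||_{H^1}^2 = 1 + 9 = 10.


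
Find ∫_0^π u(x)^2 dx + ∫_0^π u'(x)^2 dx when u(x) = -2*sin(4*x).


||u||_{H^1(0,π)}^2 = 34*π

u'(x) = -8*cos(4*x).
Expand u² and (u')² and integrate term by term on (0, π), using: for integers n ≥ 1, ∫_0^π sin²(nx) dx = ∫_0^π cos²(nx) dx = π/2; for n ≠ n', ∫_0^π sin(nx)sin(n'x) dx = ∫_0^π cos(nx)cos(n'x) dx = 0; and by product-to-sum, ∫_0^π sin(nx)cos(n'x) dx = ½∫_0^π [sin((n+n')x) + sin((n−n')x)] dx, which is 0 when n+n' is even and 2n/(n²−n'²) when n+n' is odd (it need not vanish on (0, π)).
  u² squared terms: (-2)²·∫sin(4x)² dx = 4·π/2 = 2*π.
  So ∫_0^π u² dx = 2*π.
  (u')² squared terms: (-8)²·∫cos(4x)² dx = 64·π/2 = 32*π.
  So ∫_0^π (u')² dx = 32*π.
||u||_{H^1}^2 = (2*π) + (32*π) = 34*π.


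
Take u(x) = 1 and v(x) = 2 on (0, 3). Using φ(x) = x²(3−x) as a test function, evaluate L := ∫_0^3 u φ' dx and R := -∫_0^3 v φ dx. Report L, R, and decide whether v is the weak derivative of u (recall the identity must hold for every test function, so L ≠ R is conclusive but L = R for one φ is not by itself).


LHS = 0, RHS = -27/2. No, v is not the weak derivative of u.

u(x) = 1, classical derivative u'(x) = 0.
φ(x) = x²(3−x), so φ'(x) = 3*x*(2 - x).
Note φ(0) = φ(3) = 0, so the boundary term u·φ vanishes.
LHS = ∫_0^3 u(x) φ'(x) dx = ∫_0^3 (-3*x^2 + 6*x) dx. Term by term:
  ∫_0^3 -3*x^2 dx = -27;  ∫_0^3 6*x dx = 27.
Sum: -27 + 27 = 0.
So LHS = 0.
∫_0^3 v(x) φ(x) dx = ∫_0^3 (-2*x^3 + 6*x^2) dx. Term by term:
  ∫_0^3 -2*x^3 dx = -81/2;  ∫_0^3 6*x^2 dx = 54.
Sum: -81/2 + 54 = 27/2.
So RHS = -∫_0^3 v(x) φ(x) dx = -27/2.
LHS − RHS = 27/2 ≠ 0, so the identity fails.
(For a valid weak derivative the identity must hold for EVERY test function, in particular this one. The failure shows v is NOT the weak derivative of u.)
Correct weak derivative would be u'(x) = 0.


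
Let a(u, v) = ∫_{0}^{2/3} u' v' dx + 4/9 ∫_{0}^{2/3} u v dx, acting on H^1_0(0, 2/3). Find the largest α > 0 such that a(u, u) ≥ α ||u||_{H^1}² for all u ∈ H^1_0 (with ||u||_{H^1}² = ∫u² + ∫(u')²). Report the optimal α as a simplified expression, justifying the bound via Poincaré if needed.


α = (16 + 81*π^2)/(9*(4 + 9*π^2))

Coercivity of a(·,·) on H^1_0(0, 2/3) means a(u, u) ≥ α ||u||_{H^1}² for every u ∈ H^1_0.
The interval has length L = 2/3, and Poincaré/coercivity depend only on L. Here a(u, u) = ∫(u')² + (4/9)·∫u².
Here 0 < c = 4/9 < 1. The condition a(u,u) ≥ α||u||_{H^1}² reads (1−α)∫(u')² ≥ (α−c)∫u². Any admissible α is ≤ 1 (rapidly oscillating u have ∫u²/∫(u')² → 0), and α = 1 would force 0 ≥ (1−c)∫u², impossible since c < 1; so 1−α > 0. By the sharp Poincaré inequality on H^1_0 of an interval of length L, ∫(u')² ≥ (π/L)²∫u² with equality for the first sine mode sin(π(x−x₀)/L) (x₀ the left endpoint), so the inequality holds for all u iff (1−α)(π/L)² ≥ α − c, i.e. α ≤ ((π/L)² + c)/((π/L)² + 1) = (1 + c(L/π)²)/(1 + (L/π)²). With (π/L)² = 9*π^2/4 and c = 4/9, the largest admissible constant is α = ((π/L)² + c)/((π/L)² + 1).
Simplifying, α = (16 + 81*π^2)/(9*(4 + 9*π^2)).


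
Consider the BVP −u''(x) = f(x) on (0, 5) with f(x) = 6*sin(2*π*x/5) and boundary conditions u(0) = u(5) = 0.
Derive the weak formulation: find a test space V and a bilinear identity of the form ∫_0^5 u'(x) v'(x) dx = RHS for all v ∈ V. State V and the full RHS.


V = H^1_0(0, 5) (so v(0) = v(5) = 0); weak form: ∫_0^5 u'v' dx = ∫_0^5 (6*sin(2*π*x/5)) v dx for all v ∈ V.

Multiply both sides by a test function v and integrate from 0 to 5:
  ∫_0^5 −u''(x) v(x) dx = ∫_0^5 f(x) v(x) dx.
Integrate the LHS by parts once:
  ∫_0^5 −u'' v dx = −[u'(x) v(x)]_0^5 + ∫_0^5 u'(x) v'(x) dx.
Thus ∫_0^5 u'(x) v'(x) dx = ∫_0^5 f(x) v(x) dx + [u'(x) v(x)]_0^5.
Choose V so that boundary terms are either known or forced to vanish.
u is Dirichlet: u(0) = u(5) = 0. Let V = H^1_0(0, 5); then v(0) = v(5) = 0, and [u' v]_0^5 = 0.
Weak formulation: find u (satisfying any essential BC) such that ∫_0^5 u'(x) v'(x) dx = ∫_0^5 f v dx for all v ∈ V.
Substituting f(x) = 6*sin(2*π*x/5), the right-hand side is ∫_0^5 (6*sin(2*π*x/5)) v dx.


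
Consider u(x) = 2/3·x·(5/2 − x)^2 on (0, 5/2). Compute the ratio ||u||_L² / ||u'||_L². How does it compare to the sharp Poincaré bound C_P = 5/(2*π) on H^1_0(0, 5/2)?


||u||_L² / ||u'||_L² = 5*sqrt(14)/28 < C_P = 5/(2*π).

u(x) = 2/3·x·(5/2 − x)^2, so u'(x) = (2*x - 5)*(6*x - 5)/6.
u(x) = 2/3·x·(5/2 − x)^2 vanishes at x = 0 and x = 5/2, so u ∈ H^1_0(0, 5/2). Differentiate via the product rule and integrate the resulting polynomials term by term.
  ∫_0^5/2 u² dx = ∫_0^5/2 (4*x^6/9 - 40*x^5/9 + 50*x^4/3 - 250*x^3/9 + 625*x^2/36) dx. Term by term:
    ∫_0^5/2 4*x^6/9 dx = 78125/2016;  ∫_0^5/2 -40*x^5/9 dx = -78125/432;  ∫_0^5/2 50*x^4/3 dx = 15625/48;
    ∫_0^5/2 -250*x^3/9 dx = -78125/288;  ∫_0^5/2 625*x^2/36 dx = 78125/864.
  Sum: 78125/2016 − 78125/432 + 15625/48 − 78125/288 + 78125/864 = 15625/6048.
  ∫_0^5/2 (u')² dx = ∫_0^5/2 (4*x^4 - 80*x^3/3 + 550*x^2/9 - 500*x/9 + 625/36) dx. Term by term:
    ∫_0^5/2 4*x^4 dx = 625/8;  ∫_0^5/2 -80*x^3/3 dx = -3125/12;  ∫_0^5/2 550*x^2/9 dx = 34375/108;
    ∫_0^5/2 -500*x/9 dx = -3125/18;  ∫_0^5/2 625/36 dx = 3125/72.
  Sum: 625/8 − 3125/12 + 34375/108 − 3125/18 + 3125/72 = 625/108.
∫_0^5/2 u² dx = 15625/6048, so ||u||_L² = 125*sqrt(42)/504.
∫_0^5/2 (u')² dx = 625/108, so ||u'||_L² = 25*sqrt(3)/18.
Ratio ||u||_L² / ||u'||_L² = 5*sqrt(14)/28.
Sharp Poincaré constant on H^1_0(0, 5/2) is C_P = L/π = 5/(2*π), achieved by sin(2*π/5·x).
A polynomial bump cannot attain the sharp Poincaré constant (only the first sine eigenfunction does), so the ratio is strictly less than C_P, consistent with ||u||_L² ≤ C_P ||u'||_L².


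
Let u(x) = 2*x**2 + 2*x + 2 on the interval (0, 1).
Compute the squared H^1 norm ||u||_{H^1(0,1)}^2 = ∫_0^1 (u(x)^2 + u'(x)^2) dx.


||u||_{H^1}^2 = 482/15

The H^1 norm (squared) on an interval (0, L) is
  ||u||_{H^1}^2 = ∫_0^L u(x)^2 dx + ∫_0^L u'(x)^2 dx.
Compute u'(x) = 4*x + 2.
Then u(x)^2 = 4*x**4 + 8*x**3 + 12*x**2 + 8*x + 4 and u'(x)^2 = 16*x**2 + 16*x + 4.
Integrate each monomial from 0 to 1 using ∫_0^1 c·x^n dx = c·1^(n+1)/(n+1):
  ∫_0^1 u(x)^2 dx = ∫_0^1 (4*x^4 + 8*x^3 + 12*x^2 + 8*x + 4) dx. Term by term:
    ∫_0^1 4*x^4 dx = 4/5;  ∫_0^1 8*x^3 dx = 2;  ∫_0^1 12*x^2 dx = 4;
    ∫_0^1 8*x dx = 4;  ∫_0^1 4 dx = 4.
  Sum: 4/5 + 2 + 4 + 4 + 4 = 74/5.
  ∫_0^1 u'(x)^2 dx = ∫_0^1 (16*x^2 + 16*x + 4) dx. Term by term:
    ∫_0^1 16*x^2 dx = 16/3;  ∫_0^1 16*x dx = 8;  ∫_0^1 4 dx = 4.
  Sum: 16/3 + 8 + 4 = 52/3.
Adding: ||u||_{H^1}^2 = 74/5 + 52/3 = 482/15.


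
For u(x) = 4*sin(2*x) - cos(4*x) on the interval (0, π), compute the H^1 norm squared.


||u||_{H^1(0,π)}^2 = 97*π/2

u'(x) = 4*sin(4*x) + 8*cos(2*x).
Expand u² and (u')² and integrate term by term on (0, π), using: for integers n ≥ 1, ∫_0^π sin²(nx) dx = ∫_0^π cos²(nx) dx = π/2; for n ≠ n', ∫_0^π sin(nx)sin(n'x) dx = ∫_0^π cos(nx)cos(n'x) dx = 0; and by product-to-sum, ∫_0^π sin(nx)cos(n'x) dx = ½∫_0^π [sin((n+n')x) + sin((n−n')x)] dx, which is 0 when n+n' is even and 2n/(n²−n'²) when n+n' is odd (it need not vanish on (0, π)).
  u² squared terms: (-1)²·∫cos(4x)² dx = 1·π/2 = π/2;  (4)²·∫sin(2x)² dx = 16·π/2 = 8*π.
  u² cross terms: 2·(-1)·(4)·∫cos(4x)·sin(2x) dx = -8·(0) = 0.
  So ∫_0^π u² dx = π/2 + 8*π + 0 = 17*π/2.
  (u')² squared terms: (4)²·∫sin(4x)² dx = 16·π/2 = 8*π;  (8)²·∫cos(2x)² dx = 64·π/2 = 32*π.
  (u')² cross terms: 2·(4)·(8)·∫sin(4x)·cos(2x) dx = 64·(0) = 0.
  So ∫_0^π (u')² dx = 8*π + 32*π + 0 = 40*π.
||u||_{H^1}^2 = (17*π/2) + (40*π) = 97*π/2.


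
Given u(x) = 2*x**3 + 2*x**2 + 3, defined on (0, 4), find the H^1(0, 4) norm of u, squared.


||u||_{H^1}^2 = 577268/21

The H^1 norm (squared) on an interval (0, L) is
  ||u||_{H^1}^2 = ∫_0^L u(x)^2 dx + ∫_0^L u'(x)^2 dx.
Compute u'(x) = 6*x**2 + 4*x.
Then u(x)^2 = 4*x**6 + 8*x**5 + 4*x**4 + 12*x**3 + 12*x**2 + 9 and u'(x)^2 = 36*x**4 + 48*x**3 + 16*x**2.
Integrate each monomial from 0 to 4 using ∫_0^4 c·x^n dx = c·4^(n+1)/(n+1):
  ∫_0^4 u(x)^2 dx = ∫_0^4 (4*x^6 + 8*x^5 + 4*x^4 + 12*x^3 + 12*x^2 + 9) dx. Term by term:
    ∫_0^4 4*x^6 dx = 65536/7;  ∫_0^4 8*x^5 dx = 16384/3;  ∫_0^4 4*x^4 dx = 4096/5;
    ∫_0^4 12*x^3 dx = 768;  ∫_0^4 12*x^2 dx = 256;  ∫_0^4 9 dx = 36.
  Sum: 65536/7 + 16384/3 + 4096/5 + 768 + 256 + 36 = 1753796/105.
  ∫_0^4 u'(x)^2 dx = ∫_0^4 (36*x^4 + 48*x^3 + 16*x^2) dx. Term by term:
    ∫_0^4 36*x^4 dx = 36864/5;  ∫_0^4 48*x^3 dx = 3072;  ∫_0^4 16*x^2 dx = 1024/3.
  Sum: 36864/5 + 3072 + 1024/3 = 161792/15.
Adding: ||u||_{H^1}^2 = 1753796/105 + 161792/15 = 577268/21.


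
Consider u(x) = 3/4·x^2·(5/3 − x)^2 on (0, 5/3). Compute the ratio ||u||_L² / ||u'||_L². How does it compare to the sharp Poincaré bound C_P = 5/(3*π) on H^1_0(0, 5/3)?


||u||_L² / ||u'||_L² = 5*sqrt(3)/18 < C_P = 5/(3*π).

u(x) = 3/4·x^2·(5/3 − x)^2, so u'(x) = x*(3*x - 5)*(6*x - 5)/6.
u(x) = 3/4·x^2·(5/3 − x)^2 vanishes at x = 0 and x = 5/3, so u ∈ H^1_0(0, 5/3). Differentiate via the product rule and integrate the resulting polynomials term by term.
  ∫_0^5/3 u² dx = ∫_0^5/3 (9*x^8/16 - 15*x^7/4 + 75*x^6/8 - 125*x^5/12 + 625*x^4/144) dx. Term by term:
    ∫_0^5/3 9*x^8/16 dx = 1953125/314928;  ∫_0^5/3 -15*x^7/4 dx = -1953125/69984;  ∫_0^5/3 75*x^6/8 dx = 1953125/40824;
    ∫_0^5/3 -125*x^5/12 dx = -1953125/52488;  ∫_0^5/3 625*x^4/144 dx = 390625/34992.
  Sum: 1953125/314928 − 1953125/69984 + 1953125/40824 − 1953125/52488 + 390625/34992 = 390625/4408992.
  ∫_0^5/3 (u')² dx = ∫_0^5/3 (9*x^6 - 45*x^5 + 325*x^4/4 - 125*x^3/2 + 625*x^2/36) dx. Term by term:
    ∫_0^5/3 9*x^6 dx = 78125/1701;  ∫_0^5/3 -45*x^5 dx = -78125/486;  ∫_0^5/3 325*x^4/4 dx = 203125/972;
    ∫_0^5/3 -125*x^3/2 dx = -78125/648;  ∫_0^5/3 625*x^2/36 dx = 78125/2916.
  Sum: 78125/1701 − 78125/486 + 203125/972 − 78125/648 + 78125/2916 = 15625/40824.
∫_0^5/3 u² dx = 390625/4408992, so ||u||_L² = 625*sqrt(42)/13608.
∫_0^5/3 (u')² dx = 15625/40824, so ||u'||_L² = 125*sqrt(14)/756.
Ratio ||u||_L² / ||u'||_L² = 5*sqrt(3)/18.
Sharp Poincaré constant on H^1_0(0, 5/3) is C_P = L/π = 5/(3*π), achieved by sin(3*π/5·x).
A polynomial bump cannot attain the sharp Poincaré constant (only the first sine eigenfunction does), so the ratio is strictly less than C_P, consistent with ||u||_L² ≤ C_P ||u'||_L².


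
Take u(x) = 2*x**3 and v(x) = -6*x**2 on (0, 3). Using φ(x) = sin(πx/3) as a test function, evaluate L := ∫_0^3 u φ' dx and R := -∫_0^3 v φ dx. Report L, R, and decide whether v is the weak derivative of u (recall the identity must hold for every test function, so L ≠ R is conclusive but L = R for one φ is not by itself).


LHS = -162/π + 648/π^3, RHS = -648/π^3 + 162/π. No, v is not the weak derivative of u.

u(x) = 2*x**3, classical derivative u'(x) = 6*x**2.
φ(x) = sin(πx/3), so φ'(x) = π*cos(π*x/3)/3.
Note φ(0) = φ(3) = 0, so the boundary term u·φ vanishes.
LHS = ∫_0^3 u(x) φ'(x) dx = ∫_0^3 (2*π*x^3*cos(π*x/3)/3) dx. Term by term:
  ∫_0^3 2*π*x^3*cos(π*x/3)/3 dx = -162/π + 648/π^3.
So LHS = -162/π + 648/π^3.
∫_0^3 v(x) φ(x) dx = ∫_0^3 (-6*x^2*sin(π*x/3)) dx. Term by term:
  ∫_0^3 -6*x^2*sin(π*x/3) dx = -162/π + 648/π^3.
So RHS = -∫_0^3 v(x) φ(x) dx = -648/π^3 + 162/π.
LHS − RHS = -324/π + 1296/π^3 ≠ 0, so the identity fails.
(For a valid weak derivative the identity must hold for EVERY test function, in particular this one. The failure shows v is NOT the weak derivative of u.)
Correct weak derivative would be u'(x) = 6*x**2.


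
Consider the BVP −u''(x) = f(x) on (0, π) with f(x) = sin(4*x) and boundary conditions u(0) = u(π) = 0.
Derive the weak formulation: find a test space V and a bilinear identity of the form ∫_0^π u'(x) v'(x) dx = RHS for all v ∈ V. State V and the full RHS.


V = H^1_0(0, π) (so v(0) = v(π) = 0); weak form: ∫_0^π u'v' dx = ∫_0^π (sin(4*x)) v dx for all v ∈ V.

Multiply both sides by a test function v and integrate from 0 to π:
  ∫_0^π −u''(x) v(x) dx = ∫_0^π f(x) v(x) dx.
Integrate the LHS by parts once:
  ∫_0^π −u'' v dx = −[u'(x) v(x)]_0^π + ∫_0^π u'(x) v'(x) dx.
Thus ∫_0^π u'(x) v'(x) dx = ∫_0^π f(x) v(x) dx + [u'(x) v(x)]_0^π.
Choose V so that boundary terms are either known or forced to vanish.
u is Dirichlet: u(0) = u(π) = 0. Let V = H^1_0(0, π); then v(0) = v(π) = 0, and [u' v]_0^π = 0.
Weak formulation: find u (satisfying any essential BC) such that ∫_0^π u'(x) v'(x) dx = ∫_0^π f v dx for all v ∈ V.
Substituting f(x) = sin(4*x), the right-hand side is ∫_0^π (sin(4*x)) v dx.
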